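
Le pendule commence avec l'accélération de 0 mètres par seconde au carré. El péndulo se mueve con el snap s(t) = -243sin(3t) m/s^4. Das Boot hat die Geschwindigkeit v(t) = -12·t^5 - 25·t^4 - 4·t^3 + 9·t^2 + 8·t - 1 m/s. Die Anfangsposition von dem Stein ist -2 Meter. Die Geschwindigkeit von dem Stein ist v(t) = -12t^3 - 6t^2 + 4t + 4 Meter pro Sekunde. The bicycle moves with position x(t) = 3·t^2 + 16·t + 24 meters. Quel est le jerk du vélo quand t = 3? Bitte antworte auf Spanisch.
Para resolver esto, necesitamos tomar 3 derivadas de nuestra ecuación de la posición x(t) = 3·t^2 + 16·t + 24. La derivada de la posición da la velocidad: v(t) = 6·t + 16. La derivada de la velocidad da la aceleración: a(t) = 6. La derivada de la aceleración da la sacudida: j(t) = 0. Tenemos la sacudida j(t) = 0. Sustituyendo t = 3: j(3) = 0.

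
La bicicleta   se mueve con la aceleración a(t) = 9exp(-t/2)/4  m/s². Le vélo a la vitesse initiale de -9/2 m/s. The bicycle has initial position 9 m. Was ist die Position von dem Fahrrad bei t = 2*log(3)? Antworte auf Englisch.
We need to integrate our acceleration equation a(t) = 9·exp(-t/2)/4 2 times. The antiderivative of acceleration, with v(0) = -9/2, gives velocity: v(t) = -9·exp(-t/2)/2. Integrating velocity and using the initial condition x(0) = 9, we get x(t) = 9·exp(-t/2). From the given position equation x(t) = 9·exp(-t/2), we substitute t = 2*log(3) to get x = 3.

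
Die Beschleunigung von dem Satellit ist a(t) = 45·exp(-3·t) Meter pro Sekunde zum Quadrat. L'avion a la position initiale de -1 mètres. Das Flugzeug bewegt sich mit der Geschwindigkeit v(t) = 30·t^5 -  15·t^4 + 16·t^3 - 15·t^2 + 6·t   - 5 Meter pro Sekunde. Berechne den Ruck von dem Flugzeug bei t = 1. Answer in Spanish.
Partiendo de la velocidad v(t) = 30·t^5 - 15·t^4 + 16·t^3 - 15·t^2 + 6·t - 5, tomamos 2 derivadas. Tomando d/dt de v(t), encontramos a(t) = 150·t^4 - 60·t^3 + 48·t^2 - 30·t + 6. Derivando la aceleración, obtenemos la sacudida: j(t) = 600·t^3 - 180·t^2 + 96·t - 30. Usando j(t) = 600·t^3 - 180·t^2 + 96·t - 30 y sustituyendo t = 1, encontramos j = 486.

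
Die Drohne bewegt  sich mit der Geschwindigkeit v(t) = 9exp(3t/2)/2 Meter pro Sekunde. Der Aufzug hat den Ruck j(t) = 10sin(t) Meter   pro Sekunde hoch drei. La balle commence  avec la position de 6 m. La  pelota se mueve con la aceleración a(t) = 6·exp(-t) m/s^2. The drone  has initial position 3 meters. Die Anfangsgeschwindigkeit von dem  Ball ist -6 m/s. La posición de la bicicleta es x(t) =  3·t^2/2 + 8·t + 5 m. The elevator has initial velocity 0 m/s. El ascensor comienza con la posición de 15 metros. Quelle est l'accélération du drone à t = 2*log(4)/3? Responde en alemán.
Wir müssen unsere Gleichung für die Geschwindigkeit v(t) = 9·exp(3·t/2)/2 1-mal ableiten. Die Ableitung von der Geschwindigkeit ergibt die Beschleunigung: a(t) = 27·exp(3·t/2)/4. Aus der Gleichung für die Beschleunigung a(t) = 27·exp(3·t/2)/4, setzen wir t = 2*log(4)/3 ein und erhalten a = 27.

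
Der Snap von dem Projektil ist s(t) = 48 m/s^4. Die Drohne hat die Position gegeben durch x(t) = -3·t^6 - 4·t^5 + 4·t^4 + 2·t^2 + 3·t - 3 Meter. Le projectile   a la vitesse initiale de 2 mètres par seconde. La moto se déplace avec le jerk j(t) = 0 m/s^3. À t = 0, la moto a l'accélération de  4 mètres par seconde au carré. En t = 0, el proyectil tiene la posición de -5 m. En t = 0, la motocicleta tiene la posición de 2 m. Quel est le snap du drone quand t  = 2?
Pour résoudre ceci, nous devons prendre 4 dérivées de notre équation de la position x(t) = -3·t^6 - 4·t^5 + 4·t^4 + 2·t^2 + 3·t - 3. En prenant d/dt de x(t), nous trouvons v(t) = -18·t^5 - 20·t^4 + 16·t^3 + 4·t + 3. En dérivant la vitesse, nous obtenons l'accélération: a(t) = -90·t^4 - 80·t^3 + 48·t^2 + 4. En dérivant l'accélération, nous obtenons le jerk: j(t) = -360·t^3 - 240·t^2 + 96·t. En prenant d/dt de j(t), nous trouvons s(t) = -1080·t^2 - 480·t + 96. De l'équation du snap s(t) = -1080·t^2 - 480·t + 96, nous substituons t = 2 pour obtenir s = -5184.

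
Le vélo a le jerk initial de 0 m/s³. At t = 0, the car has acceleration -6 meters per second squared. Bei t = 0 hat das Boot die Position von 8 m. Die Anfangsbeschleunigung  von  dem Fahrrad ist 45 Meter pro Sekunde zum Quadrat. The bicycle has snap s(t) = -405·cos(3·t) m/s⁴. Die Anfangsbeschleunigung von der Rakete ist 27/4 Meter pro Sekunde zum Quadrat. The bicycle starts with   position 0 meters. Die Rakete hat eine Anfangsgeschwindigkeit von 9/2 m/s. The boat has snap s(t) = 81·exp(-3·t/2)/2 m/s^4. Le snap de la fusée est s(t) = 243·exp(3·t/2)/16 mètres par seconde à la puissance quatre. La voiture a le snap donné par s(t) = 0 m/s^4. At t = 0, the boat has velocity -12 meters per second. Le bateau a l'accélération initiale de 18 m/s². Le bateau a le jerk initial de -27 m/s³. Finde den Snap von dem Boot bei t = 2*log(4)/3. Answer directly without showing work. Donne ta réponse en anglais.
s(2*log(4)/3) = 81/8.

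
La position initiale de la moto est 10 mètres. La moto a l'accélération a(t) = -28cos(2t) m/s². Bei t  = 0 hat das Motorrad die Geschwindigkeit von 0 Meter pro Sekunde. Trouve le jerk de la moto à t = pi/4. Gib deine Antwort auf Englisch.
We must differentiate our acceleration equation a(t) = -28·cos(2·t) 1 time. Taking d/dt of a(t), we find j(t) = 56·sin(2·t). We have jerk j(t) = 56·sin(2·t). Substituting t = pi/4: j(pi/4) = 56.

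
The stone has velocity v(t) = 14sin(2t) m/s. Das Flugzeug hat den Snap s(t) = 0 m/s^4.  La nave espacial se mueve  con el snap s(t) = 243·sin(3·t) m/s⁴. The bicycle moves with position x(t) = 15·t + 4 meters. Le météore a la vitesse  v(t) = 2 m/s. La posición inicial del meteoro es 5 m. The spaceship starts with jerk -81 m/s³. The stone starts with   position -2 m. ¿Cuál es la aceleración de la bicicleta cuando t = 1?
Debemos derivar nuestra ecuación de la posición x(t) = 15·t + 4 2 veces. La derivada de la posición da la velocidad: v(t) = 15. La derivada de la velocidad da la aceleración: a(t) = 0. Usando a(t) = 0 y sustituyendo t = 1, encontramos a = 0.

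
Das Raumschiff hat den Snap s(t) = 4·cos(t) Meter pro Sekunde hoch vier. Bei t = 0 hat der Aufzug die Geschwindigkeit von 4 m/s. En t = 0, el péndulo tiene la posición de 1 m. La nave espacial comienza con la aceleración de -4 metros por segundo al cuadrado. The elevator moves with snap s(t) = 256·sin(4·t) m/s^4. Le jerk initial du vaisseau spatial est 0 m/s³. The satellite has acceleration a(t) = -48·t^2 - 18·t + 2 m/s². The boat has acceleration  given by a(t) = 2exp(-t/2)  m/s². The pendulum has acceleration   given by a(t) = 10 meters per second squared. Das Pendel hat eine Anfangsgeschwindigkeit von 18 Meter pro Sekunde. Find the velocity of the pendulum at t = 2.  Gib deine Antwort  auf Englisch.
We need to integrate our acceleration equation a(t) = 10 1 time. The integral of acceleration, with v(0) = 18, gives velocity: v(t) = 10·t + 18. We have velocity v(t) = 10·t + 18. Substituting t = 2: v(2) = 38.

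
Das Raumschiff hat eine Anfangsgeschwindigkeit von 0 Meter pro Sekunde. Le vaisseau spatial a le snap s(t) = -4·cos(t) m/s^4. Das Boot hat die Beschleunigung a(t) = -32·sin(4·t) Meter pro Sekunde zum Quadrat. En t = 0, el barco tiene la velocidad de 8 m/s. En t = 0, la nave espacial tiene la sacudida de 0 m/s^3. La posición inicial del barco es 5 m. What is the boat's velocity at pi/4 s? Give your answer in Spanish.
Partiendo de la aceleración a(t) = -32·sin(4·t), tomamos 1 integral. La antiderivada de la aceleración es la velocidad. Usando v(0) = 8, obtenemos v(t) = 8·cos(4·t). De la ecuación de la velocidad v(t) = 8·cos(4·t), sustituimos t = pi/4 para obtener v = -8.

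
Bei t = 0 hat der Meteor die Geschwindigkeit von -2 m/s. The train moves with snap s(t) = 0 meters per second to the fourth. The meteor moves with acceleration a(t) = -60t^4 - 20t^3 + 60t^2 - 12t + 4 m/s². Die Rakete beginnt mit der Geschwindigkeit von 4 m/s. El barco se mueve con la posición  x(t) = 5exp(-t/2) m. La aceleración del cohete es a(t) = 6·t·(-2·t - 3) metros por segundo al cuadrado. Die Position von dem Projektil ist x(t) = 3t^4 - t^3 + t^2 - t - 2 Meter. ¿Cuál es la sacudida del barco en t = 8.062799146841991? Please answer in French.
En partant de la position x(t) = 5·exp(-t/2), nous prenons 3 dérivées. En prenant d/dt de x(t), nous trouvons v(t) = -5·exp(-t/2)/2. En dérivant la vitesse, nous obtenons l'accélération: a(t) = 5·exp(-t/2)/4. En prenant d/dt de a(t), nous trouvons j(t) = -5·exp(-t/2)/8. Nous avons le jerk j(t) = -5·exp(-t/2)/8. En substituant t = 8.062799146841991: j(8.062799146841991) = -0.0110934192962448.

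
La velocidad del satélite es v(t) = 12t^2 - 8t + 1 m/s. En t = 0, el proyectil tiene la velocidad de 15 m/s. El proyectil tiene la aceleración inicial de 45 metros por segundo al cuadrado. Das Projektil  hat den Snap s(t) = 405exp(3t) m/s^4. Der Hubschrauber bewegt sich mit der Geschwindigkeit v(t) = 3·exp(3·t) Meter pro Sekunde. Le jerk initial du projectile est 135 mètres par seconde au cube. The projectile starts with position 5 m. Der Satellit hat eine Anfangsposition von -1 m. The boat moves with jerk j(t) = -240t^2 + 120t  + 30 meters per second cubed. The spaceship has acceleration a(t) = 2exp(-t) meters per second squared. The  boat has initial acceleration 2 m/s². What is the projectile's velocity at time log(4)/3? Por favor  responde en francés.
Pour résoudre ceci, nous devons prendre 3 intégrales de notre équation du snap s(t) = 405·exp(3·t). L'intégrale du snap, avec j(0) = 135, donne le jerk: j(t) = 135·exp(3·t). L'intégrale du jerk est l'accélération. En utilisant a(0) = 45, nous obtenons a(t) = 45·exp(3·t). La primitive de l'accélération est la vitesse. En utilisant v(0) = 15, nous obtenons v(t) = 15·exp(3·t). Nous avons la vitesse v(t) = 15·exp(3·t). En substituant t = log(4)/3: v(log(4)/3) = 60.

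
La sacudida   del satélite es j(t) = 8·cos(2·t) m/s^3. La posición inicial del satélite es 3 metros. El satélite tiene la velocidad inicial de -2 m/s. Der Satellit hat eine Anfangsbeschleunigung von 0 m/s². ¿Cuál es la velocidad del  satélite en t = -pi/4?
Debemos encontrar la antiderivada de nuestra ecuación de la sacudida j(t) = 8·cos(2·t) 2 veces. La integral de la sacudida, con a(0) = 0, da la aceleración: a(t) = 4·sin(2·t). La integral de la aceleración es la velocidad. Usando v(0) = -2, obtenemos v(t) = -2·cos(2·t). Tenemos la velocidad v(t) = -2·cos(2·t). Sustituyendo t = -pi/4: v(-pi/4) = 0.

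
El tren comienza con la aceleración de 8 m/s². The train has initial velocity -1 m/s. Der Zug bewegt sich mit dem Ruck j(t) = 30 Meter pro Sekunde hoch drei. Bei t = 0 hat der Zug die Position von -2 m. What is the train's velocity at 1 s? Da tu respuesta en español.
Necesitamos integrar nuestra ecuación de la sacudida j(t) = 30 2 veces. Tomando ∫j(t)dt y aplicando a(0) = 8, encontramos a(t) = 30·t + 8. La integral de la aceleración es la velocidad. Usando v(0) = -1, obtenemos v(t) = 15·t^2 + 8·t - 1. De la ecuación de la velocidad v(t) = 15·t^2 + 8·t - 1, sustituimos t = 1 para obtener v = 22.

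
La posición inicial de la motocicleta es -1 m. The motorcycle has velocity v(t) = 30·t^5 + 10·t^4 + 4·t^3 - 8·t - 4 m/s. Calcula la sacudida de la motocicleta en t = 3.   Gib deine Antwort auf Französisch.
En partant de la vitesse v(t) = 30·t^5 + 10·t^4 + 4·t^3 - 8·t - 4, nous prenons 2 dérivées. En dérivant la vitesse, nous obtenons l'accélération: a(t) = 150·t^4 + 40·t^3 + 12·t^2 - 8. En prenant d/dt de a(t), nous trouvons j(t) = 600·t^3 + 120·t^2 + 24·t. De l'équation du jerk j(t) = 600·t^3 + 120·t^2 + 24·t, nous substituons t = 3 pour obtenir j = 17352.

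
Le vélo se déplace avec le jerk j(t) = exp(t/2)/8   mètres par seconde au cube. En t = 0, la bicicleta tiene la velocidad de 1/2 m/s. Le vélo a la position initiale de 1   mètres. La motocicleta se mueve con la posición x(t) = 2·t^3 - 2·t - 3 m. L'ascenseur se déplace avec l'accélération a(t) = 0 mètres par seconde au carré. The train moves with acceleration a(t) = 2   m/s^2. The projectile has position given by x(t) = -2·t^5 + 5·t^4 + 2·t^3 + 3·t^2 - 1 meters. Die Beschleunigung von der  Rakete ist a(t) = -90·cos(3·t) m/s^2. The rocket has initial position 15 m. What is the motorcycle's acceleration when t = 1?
To solve this, we need to take 2 derivatives of our position equation x(t) = 2·t^3 - 2·t - 3. Taking d/dt of x(t), we find v(t) = 6·t^2 - 2. The derivative of velocity gives acceleration: a(t) = 12·t. Using a(t) = 12·t and substituting t = 1, we find a = 12.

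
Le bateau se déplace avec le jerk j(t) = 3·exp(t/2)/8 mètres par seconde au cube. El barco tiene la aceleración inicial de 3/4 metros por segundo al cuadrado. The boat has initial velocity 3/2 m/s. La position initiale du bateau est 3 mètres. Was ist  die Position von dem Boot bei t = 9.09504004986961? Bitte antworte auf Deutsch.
Wir müssen das Integral unserer Gleichung für den Ruck j(t) = 3·exp(t/2)/8 3-mal finden. Die Stammfunktion von dem Ruck ist die Beschleunigung. Mit a(0) = 3/4 erhalten wir a(t) = 3·exp(t/2)/4. Durch Integration von der Beschleunigung und Verwendung der Anfangsbedingung v(0) = 3/2, erhalten wir v(t) = 3·exp(t/2)/2. Durch Integration von der Geschwindigkeit und Verwendung der Anfangsbedingung x(0) = 3, erhalten wir x(t) = 3·exp(t/2). Wir haben die Position x(t) = 3·exp(t/2). Durch Einsetzen von t = 9.09504004986961: x(9.09504004986961) = 283.194039207777.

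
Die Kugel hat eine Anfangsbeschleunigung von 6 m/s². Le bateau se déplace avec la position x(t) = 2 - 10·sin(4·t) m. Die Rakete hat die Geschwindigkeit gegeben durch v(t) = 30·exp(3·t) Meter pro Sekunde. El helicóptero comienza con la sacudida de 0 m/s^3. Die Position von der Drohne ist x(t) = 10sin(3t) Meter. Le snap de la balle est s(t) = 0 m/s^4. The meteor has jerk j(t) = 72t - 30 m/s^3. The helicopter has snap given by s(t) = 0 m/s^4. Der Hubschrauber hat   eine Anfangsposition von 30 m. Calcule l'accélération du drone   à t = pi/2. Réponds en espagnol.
Debemos derivar nuestra ecuación de la posición x(t) = 10·sin(3·t) 2 veces. Tomando d/dt de x(t), encontramos v(t) = 30·cos(3·t). La derivada de la velocidad da la aceleración: a(t) = -90·sin(3·t). Usando a(t) = -90·sin(3·t) y sustituyendo t = pi/2, encontramos a = 90.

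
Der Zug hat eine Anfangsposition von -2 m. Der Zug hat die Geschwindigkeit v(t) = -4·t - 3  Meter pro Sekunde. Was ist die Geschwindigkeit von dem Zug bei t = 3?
Wir haben die Geschwindigkeit v(t) = -4·t - 3. Durch Einsetzen von t = 3: v(3) = -15.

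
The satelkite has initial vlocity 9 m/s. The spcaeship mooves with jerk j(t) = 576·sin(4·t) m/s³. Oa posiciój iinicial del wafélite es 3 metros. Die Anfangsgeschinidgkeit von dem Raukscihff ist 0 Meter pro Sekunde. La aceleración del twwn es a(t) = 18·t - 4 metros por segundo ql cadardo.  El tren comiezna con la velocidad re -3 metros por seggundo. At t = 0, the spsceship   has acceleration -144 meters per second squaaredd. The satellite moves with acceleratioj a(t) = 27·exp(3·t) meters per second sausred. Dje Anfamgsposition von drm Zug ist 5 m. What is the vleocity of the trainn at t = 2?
We must find the antiderivative of our acceleration equation a(t) = 18·t - 4 1 time. Taking ∫a(t)dt and applying v(0) = -3, we find v(t) = 9·t^2 - 4·t - 3. We have velocity v(t) = 9·t^2 - 4·t - 3. Substituting t = 2: v(2) = 25.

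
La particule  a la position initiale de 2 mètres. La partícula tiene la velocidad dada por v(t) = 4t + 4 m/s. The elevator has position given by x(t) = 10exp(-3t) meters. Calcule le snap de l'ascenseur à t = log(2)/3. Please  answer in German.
Ausgehend von der Position x(t) = 10·exp(-3·t), nehmen wir 4 Ableitungen. Durch Ableiten von der Position erhalten wir die Geschwindigkeit: v(t) = -30·exp(-3·t). Mit d/dt von v(t) finden wir a(t) = 90·exp(-3·t). Die Ableitung von der Beschleunigung ergibt den Ruck: j(t) = -270·exp(-3·t). Mit d/dt von j(t) finden wir s(t) = 810·exp(-3·t). Aus der Gleichung für den Snap s(t) = 810·exp(-3·t), setzen wir t = log(2)/3 ein und erhalten s = 405.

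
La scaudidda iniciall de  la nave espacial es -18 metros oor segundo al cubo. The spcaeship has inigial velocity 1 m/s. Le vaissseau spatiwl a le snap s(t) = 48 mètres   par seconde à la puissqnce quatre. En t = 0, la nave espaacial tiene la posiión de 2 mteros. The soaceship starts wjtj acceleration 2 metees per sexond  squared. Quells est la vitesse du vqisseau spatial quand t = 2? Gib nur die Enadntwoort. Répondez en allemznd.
v(2) = 33.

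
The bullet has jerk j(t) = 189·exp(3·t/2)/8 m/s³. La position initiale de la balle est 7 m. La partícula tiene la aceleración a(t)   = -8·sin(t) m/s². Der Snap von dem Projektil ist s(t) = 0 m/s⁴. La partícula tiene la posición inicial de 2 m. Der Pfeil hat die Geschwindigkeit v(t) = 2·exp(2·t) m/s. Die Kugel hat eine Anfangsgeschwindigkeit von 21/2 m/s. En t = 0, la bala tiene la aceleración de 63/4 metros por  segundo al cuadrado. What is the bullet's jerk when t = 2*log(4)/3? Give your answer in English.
From the given jerk equation j(t) = 189·exp(3·t/2)/8, we substitute t = 2*log(4)/3 to get j = 189/2.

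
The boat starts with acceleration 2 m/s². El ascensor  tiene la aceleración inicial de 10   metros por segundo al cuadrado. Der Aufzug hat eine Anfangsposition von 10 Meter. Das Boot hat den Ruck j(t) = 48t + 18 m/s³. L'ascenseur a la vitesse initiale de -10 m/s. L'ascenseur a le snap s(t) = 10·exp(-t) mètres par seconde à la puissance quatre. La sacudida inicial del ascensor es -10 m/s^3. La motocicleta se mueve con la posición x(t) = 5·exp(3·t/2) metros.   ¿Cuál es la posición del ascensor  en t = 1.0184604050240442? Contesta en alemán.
Wir müssen die Stammfunktion unserer Gleichung für den Snap s(t) = 10·exp(-t) 4-mal finden. Durch Integration von dem Snap und Verwendung der Anfangsbedingung j(0) = -10, erhalten wir j(t) = -10·exp(-t). Das Integral von dem Ruck, mit a(0) = 10, ergibt die Beschleunigung: a(t) = 10·exp(-t). Das Integral von der Beschleunigung, mit v(0) = -10, ergibt die Geschwindigkeit: v(t) = -10·exp(-t). Das Integral von der Geschwindigkeit, mit x(0) = 10, ergibt die Position: x(t) = 10·exp(-t). Wir haben die Position x(t) = 10·exp(-t). Durch Einsetzen von t = 1.0184604050240442: x(1.0184604050240442) = 3.61150537919326.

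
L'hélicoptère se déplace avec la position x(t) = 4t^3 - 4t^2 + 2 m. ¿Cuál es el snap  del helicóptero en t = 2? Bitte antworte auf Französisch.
En partant de la position x(t) = 4·t^3 - 4·t^2 + 2, nous prenons 4 dérivées. En prenant d/dt de x(t), nous trouvons v(t) = 12·t^2 - 8·t. En dérivant la vitesse, nous obtenons l'accélération: a(t) = 24·t - 8. La dérivée de l'accélération donne le jerk: j(t) = 24. En prenant d/dt de j(t), nous trouvons s(t) = 0. De l'équation du snap s(t) = 0, nous substituons t = 2 pour obtenir s = 0.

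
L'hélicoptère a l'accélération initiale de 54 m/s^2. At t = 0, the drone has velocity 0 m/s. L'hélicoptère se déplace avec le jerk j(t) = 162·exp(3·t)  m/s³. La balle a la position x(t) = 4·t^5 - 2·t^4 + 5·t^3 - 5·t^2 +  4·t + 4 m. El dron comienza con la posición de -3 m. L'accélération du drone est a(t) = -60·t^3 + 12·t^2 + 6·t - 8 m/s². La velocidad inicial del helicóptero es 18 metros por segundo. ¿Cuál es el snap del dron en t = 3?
Debemos derivar nuestra ecuación de la aceleración a(t) = -60·t^3 + 12·t^2 + 6·t - 8 2 veces. Tomando d/dt de a(t), encontramos j(t) = -180·t^2 + 24·t + 6. La derivada de la sacudida da el snap: s(t) = 24 - 360·t. Usando s(t) = 24 - 360·t y sustituyendo t = 3, encontramos s = -1056.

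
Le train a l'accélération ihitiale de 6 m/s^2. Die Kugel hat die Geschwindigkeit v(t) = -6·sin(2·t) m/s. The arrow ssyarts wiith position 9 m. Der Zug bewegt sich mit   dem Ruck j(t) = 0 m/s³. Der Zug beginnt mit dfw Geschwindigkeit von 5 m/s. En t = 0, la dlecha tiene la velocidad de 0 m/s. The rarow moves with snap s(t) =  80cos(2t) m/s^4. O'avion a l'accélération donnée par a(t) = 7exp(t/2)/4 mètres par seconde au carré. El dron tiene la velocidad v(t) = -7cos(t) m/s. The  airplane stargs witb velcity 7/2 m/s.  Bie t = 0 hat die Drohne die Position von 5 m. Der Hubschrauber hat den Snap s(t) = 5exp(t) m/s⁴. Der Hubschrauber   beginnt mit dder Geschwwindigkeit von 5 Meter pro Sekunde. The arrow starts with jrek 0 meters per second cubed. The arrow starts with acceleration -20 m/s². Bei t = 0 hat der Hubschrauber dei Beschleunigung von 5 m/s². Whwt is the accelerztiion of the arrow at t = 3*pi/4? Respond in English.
We must find the integral of our snap equation s(t) = 80·cos(2·t) 2 times. Finding the integral of s(t) and using j(0) = 0: j(t) = 40·sin(2·t). Finding the antiderivative of j(t) and using a(0) = -20: a(t) = -20·cos(2·t). We have acceleration a(t) = -20·cos(2·t). Substituting t = 3*pi/4: a(3*pi/4) = 0.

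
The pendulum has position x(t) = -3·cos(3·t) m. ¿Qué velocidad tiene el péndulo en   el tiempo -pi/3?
Para resolver esto, necesitamos tomar 1 derivada de nuestra ecuación de la posición x(t) = -3·cos(3·t). Tomando d/dt de x(t), encontramos v(t) = 9·sin(3·t). Tenemos la velocidad v(t) = 9·sin(3·t). Sustituyendo t = -pi/3: v(-pi/3) = 0.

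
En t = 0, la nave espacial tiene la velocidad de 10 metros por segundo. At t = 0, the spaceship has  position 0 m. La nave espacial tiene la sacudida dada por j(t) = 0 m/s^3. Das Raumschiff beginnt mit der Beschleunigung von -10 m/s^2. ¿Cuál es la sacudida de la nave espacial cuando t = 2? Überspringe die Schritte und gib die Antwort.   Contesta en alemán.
Bei t = 2, j = 0.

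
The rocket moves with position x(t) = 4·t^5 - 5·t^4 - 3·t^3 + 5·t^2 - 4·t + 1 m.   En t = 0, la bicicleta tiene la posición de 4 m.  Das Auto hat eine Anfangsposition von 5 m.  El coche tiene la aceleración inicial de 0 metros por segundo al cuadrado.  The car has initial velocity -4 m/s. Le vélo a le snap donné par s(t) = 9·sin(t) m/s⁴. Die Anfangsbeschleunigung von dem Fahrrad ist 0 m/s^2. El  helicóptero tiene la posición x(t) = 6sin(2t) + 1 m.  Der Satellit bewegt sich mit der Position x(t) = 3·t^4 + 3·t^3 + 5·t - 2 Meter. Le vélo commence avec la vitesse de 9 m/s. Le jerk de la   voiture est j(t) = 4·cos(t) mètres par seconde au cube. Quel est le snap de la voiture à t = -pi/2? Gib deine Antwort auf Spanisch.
Para resolver esto, necesitamos tomar 1 derivada de nuestra ecuación de la sacudida j(t) = 4·cos(t). La derivada de la sacudida da el snap: s(t) = -4·sin(t). Tenemos el snap s(t) = -4·sin(t). Sustituyendo t = -pi/2: s(-pi/2) = 4.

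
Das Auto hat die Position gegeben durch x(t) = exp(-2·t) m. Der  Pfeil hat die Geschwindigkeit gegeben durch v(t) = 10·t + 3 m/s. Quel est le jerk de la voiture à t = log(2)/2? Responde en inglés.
To solve this, we need to take 3 derivatives of our position equation x(t) = exp(-2·t). The derivative of position gives velocity: v(t) = -2·exp(-2·t). Differentiating velocity, we get acceleration: a(t) = 4·exp(-2·t). The derivative of acceleration gives jerk: j(t) = -8·exp(-2·t). Using j(t) = -8·exp(-2·t) and substituting t = log(2)/2, we find j = -4.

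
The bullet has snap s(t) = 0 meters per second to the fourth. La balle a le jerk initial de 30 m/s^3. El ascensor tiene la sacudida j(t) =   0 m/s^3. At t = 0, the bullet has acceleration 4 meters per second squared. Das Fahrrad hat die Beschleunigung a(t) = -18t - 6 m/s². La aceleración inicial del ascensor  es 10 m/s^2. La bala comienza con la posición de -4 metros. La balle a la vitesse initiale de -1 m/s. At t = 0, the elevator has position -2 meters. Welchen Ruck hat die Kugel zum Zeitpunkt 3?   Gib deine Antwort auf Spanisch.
Partiendo del snap s(t) = 0, tomamos 1 integral. Integrando el snap y usando la condición inicial j(0) = 30, obtenemos j(t) = 30. Usando j(t) = 30 y sustituyendo t = 3, encontramos j = 30.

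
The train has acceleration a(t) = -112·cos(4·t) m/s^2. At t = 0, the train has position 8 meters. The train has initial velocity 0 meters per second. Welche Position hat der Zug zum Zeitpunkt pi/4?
Wir müssen die Stammfunktion unserer Gleichung für die Beschleunigung a(t) = -112·cos(4·t) 2-mal finden. Mit ∫a(t)dt und Anwendung von v(0) = 0, finden wir v(t) = -28·sin(4·t). Durch Integration von der Geschwindigkeit und Verwendung der Anfangsbedingung x(0) = 8, erhalten wir x(t) = 7·cos(4·t) + 1. Wir haben die Position x(t) = 7·cos(4·t) + 1. Durch Einsetzen von t = pi/4: x(pi/4) = -6.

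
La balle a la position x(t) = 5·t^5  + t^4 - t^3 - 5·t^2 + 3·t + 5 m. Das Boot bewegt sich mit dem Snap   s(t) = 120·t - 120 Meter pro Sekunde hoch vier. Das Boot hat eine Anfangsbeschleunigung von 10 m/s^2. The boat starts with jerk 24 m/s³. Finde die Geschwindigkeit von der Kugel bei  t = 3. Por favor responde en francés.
Pour résoudre ceci, nous devons prendre 1 dérivée de notre équation de la position x(t) = 5·t^5 + t^4 - t^3 - 5·t^2 + 3·t + 5. La dérivée de la position donne la vitesse: v(t) = 25·t^4 + 4·t^3 - 3·t^2 - 10·t + 3. Nous avons la vitesse v(t) = 25·t^4 + 4·t^3 - 3·t^2 - 10·t + 3. En substituant t = 3: v(3) = 2079.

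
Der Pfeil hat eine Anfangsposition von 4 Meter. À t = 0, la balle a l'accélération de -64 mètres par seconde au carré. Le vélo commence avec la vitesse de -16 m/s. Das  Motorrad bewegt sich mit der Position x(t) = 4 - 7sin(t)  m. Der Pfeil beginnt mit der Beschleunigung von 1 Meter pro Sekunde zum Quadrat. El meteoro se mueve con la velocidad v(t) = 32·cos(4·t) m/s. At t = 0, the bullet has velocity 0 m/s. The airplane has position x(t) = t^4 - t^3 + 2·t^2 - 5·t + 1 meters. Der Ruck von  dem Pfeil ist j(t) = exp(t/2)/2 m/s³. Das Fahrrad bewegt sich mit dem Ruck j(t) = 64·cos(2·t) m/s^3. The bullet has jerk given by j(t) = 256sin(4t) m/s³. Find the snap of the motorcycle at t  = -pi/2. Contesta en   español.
Partiendo de la posición x(t) = 4 - 7·sin(t), tomamos 4 derivadas. Derivando la posición, obtenemos la velocidad: v(t) = -7·cos(t). Derivando la velocidad, obtenemos la aceleración: a(t) = 7·sin(t). Tomando d/dt de a(t), encontramos j(t) = 7·cos(t). Tomando d/dt de j(t), encontramos s(t) = -7·sin(t). Usando s(t) = -7·sin(t) y sustituyendo t = -pi/2, encontramos s = 7.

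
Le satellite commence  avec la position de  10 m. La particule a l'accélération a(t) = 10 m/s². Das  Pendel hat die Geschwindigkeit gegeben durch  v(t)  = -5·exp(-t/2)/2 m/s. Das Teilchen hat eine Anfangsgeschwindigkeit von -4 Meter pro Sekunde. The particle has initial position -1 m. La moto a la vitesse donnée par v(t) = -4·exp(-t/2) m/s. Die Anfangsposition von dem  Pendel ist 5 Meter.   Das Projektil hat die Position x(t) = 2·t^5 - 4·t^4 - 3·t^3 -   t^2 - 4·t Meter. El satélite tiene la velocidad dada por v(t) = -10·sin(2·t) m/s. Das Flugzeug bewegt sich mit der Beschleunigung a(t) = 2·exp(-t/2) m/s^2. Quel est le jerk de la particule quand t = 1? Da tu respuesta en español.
Partiendo de la aceleración a(t) = 10, tomamos 1 derivada. Tomando d/dt de a(t), encontramos j(t) = 0. Tenemos la sacudida j(t) = 0. Sustituyendo t = 1: j(1) = 0.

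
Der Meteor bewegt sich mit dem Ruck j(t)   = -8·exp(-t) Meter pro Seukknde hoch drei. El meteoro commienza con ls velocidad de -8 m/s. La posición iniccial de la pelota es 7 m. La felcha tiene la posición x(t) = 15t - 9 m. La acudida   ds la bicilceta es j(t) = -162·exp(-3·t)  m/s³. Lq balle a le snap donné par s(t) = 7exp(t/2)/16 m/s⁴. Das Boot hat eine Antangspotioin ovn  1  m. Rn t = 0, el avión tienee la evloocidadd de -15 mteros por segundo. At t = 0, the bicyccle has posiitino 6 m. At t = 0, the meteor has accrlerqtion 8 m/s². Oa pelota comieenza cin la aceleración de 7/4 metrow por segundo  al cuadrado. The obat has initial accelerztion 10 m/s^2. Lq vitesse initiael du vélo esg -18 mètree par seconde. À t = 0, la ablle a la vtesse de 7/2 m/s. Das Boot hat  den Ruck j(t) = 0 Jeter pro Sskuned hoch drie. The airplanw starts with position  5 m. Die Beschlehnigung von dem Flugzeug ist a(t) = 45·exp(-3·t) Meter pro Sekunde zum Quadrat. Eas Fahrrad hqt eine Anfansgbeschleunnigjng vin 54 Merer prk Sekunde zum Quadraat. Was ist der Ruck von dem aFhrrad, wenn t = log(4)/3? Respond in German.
Mit j(t) = -162·exp(-3·t) und Einsetzen von t = log(4)/3, finden wir j = -81/2.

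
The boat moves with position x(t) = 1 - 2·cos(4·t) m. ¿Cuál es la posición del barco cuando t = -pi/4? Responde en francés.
En utilisant x(t) = 1 - 2·cos(4·t) et en substituant t = -pi/4, nous trouvons x = 3.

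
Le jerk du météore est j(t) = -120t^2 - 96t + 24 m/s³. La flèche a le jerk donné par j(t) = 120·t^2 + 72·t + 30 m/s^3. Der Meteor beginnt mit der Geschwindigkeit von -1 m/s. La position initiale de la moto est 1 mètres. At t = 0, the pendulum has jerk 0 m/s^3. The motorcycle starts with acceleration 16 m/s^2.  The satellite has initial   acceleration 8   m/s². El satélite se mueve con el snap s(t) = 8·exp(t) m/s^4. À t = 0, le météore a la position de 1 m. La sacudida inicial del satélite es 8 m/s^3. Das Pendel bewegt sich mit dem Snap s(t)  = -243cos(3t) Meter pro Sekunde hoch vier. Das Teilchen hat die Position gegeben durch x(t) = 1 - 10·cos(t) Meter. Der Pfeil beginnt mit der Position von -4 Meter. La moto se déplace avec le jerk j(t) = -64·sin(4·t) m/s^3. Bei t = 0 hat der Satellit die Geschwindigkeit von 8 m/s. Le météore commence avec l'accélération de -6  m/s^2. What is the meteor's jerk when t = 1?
Using j(t) = -120·t^2 - 96·t + 24 and substituting t = 1, we find j = -192.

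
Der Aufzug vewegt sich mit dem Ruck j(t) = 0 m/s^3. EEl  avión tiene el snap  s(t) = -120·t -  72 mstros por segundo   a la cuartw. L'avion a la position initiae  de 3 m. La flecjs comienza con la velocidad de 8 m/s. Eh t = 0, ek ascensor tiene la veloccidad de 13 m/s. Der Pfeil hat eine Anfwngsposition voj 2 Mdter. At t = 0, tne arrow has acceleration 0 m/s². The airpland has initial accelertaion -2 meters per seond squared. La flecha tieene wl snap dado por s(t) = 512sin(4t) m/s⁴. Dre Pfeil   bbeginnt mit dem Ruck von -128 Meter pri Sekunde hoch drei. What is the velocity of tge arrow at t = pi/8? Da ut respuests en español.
Partiendo del snap s(t) = 512·sin(4·t), tomamos 3 antiderivadas. Integrando el snap y usando la condición inicial j(0) = -128, obtenemos j(t) = -128·cos(4·t). Tomando ∫j(t)dt y aplicando a(0) = 0, encontramos a(t) = -32·sin(4·t). Tomando ∫a(t)dt y aplicando v(0) = 8, encontramos v(t) = 8·cos(4·t). Tenemos la velocidad v(t) = 8·cos(4·t). Sustituyendo t = pi/8: v(pi/8) = 0.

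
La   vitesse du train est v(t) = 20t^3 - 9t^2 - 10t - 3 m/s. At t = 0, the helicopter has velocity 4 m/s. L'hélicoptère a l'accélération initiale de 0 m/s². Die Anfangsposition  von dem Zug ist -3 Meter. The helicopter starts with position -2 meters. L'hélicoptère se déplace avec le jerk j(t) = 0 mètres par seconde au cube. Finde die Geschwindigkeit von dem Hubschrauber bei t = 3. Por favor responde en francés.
En partant du jerk j(t) = 0, nous prenons 2 intégrales. L'intégrale du jerk, avec a(0) = 0, donne l'accélération: a(t) = 0. La primitive de l'accélération est la vitesse. En utilisant v(0) = 4, nous obtenons v(t) = 4. En utilisant v(t) = 4 et en substituant t = 3, nous trouvons v = 4.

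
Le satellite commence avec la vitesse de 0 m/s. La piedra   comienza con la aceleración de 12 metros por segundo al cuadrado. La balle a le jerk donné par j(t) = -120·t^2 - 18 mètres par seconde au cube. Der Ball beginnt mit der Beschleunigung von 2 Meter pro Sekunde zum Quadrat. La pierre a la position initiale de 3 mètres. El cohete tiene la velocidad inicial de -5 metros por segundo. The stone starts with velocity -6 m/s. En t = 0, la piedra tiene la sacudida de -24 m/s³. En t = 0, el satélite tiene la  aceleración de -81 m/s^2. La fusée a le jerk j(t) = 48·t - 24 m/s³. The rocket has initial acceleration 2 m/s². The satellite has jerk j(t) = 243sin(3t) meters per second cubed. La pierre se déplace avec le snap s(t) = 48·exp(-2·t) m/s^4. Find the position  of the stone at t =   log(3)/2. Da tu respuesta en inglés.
To solve this, we need to take 4 antiderivatives of our snap equation s(t) = 48·exp(-2·t). The antiderivative of snap, with j(0) = -24, gives jerk: j(t) = -24·exp(-2·t). Taking ∫j(t)dt and applying a(0) = 12, we find a(t) = 12·exp(-2·t). Finding the antiderivative of a(t) and using v(0) = -6: v(t) = -6·exp(-2·t). Taking ∫v(t)dt and applying x(0) = 3, we find x(t) = 3·exp(-2·t). Using x(t) = 3·exp(-2·t) and substituting t = log(3)/2, we find x = 1.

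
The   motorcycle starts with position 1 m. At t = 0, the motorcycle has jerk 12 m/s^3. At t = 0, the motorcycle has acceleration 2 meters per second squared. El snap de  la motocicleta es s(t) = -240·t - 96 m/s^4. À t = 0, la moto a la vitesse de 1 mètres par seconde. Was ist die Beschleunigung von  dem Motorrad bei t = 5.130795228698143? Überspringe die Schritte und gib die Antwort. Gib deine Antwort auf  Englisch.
The answer is -6602.77294565327.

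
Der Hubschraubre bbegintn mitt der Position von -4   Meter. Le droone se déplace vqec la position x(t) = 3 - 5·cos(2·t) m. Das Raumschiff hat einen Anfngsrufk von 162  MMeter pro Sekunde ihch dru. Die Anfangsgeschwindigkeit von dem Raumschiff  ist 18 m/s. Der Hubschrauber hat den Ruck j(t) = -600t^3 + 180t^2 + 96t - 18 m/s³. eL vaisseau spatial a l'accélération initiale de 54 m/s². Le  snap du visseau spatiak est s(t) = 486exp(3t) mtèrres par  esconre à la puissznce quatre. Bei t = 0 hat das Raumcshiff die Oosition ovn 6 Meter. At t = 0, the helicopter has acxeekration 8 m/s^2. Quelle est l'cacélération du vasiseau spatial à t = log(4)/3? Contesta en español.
Partiendo del snap s(t) = 486·exp(3·t), tomamos 2 integrales. Tomando ∫s(t)dt y aplicando j(0) = 162, encontramos j(t) = 162·exp(3·t). Integrando la sacudida y usando la condición inicial a(0) = 54, obtenemos a(t) = 54·exp(3·t). Usando a(t) = 54·exp(3·t) y sustituyendo t = log(4)/3, encontramos a = 216.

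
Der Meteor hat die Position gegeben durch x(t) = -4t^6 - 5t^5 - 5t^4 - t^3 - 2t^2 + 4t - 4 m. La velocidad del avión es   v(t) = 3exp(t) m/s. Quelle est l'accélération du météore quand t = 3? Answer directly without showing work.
La réponse est -12982.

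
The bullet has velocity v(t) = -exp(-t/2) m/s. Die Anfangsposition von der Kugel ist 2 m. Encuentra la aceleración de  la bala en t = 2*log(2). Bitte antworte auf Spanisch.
Para resolver esto, necesitamos tomar 1 derivada de nuestra ecuación de la velocidad v(t) = -exp(-t/2). La derivada de la velocidad da la aceleración: a(t) = exp(-t/2)/2. Tenemos la aceleración a(t) = exp(-t/2)/2. Sustituyendo t = 2*log(2): a(2*log(2)) = 1/4.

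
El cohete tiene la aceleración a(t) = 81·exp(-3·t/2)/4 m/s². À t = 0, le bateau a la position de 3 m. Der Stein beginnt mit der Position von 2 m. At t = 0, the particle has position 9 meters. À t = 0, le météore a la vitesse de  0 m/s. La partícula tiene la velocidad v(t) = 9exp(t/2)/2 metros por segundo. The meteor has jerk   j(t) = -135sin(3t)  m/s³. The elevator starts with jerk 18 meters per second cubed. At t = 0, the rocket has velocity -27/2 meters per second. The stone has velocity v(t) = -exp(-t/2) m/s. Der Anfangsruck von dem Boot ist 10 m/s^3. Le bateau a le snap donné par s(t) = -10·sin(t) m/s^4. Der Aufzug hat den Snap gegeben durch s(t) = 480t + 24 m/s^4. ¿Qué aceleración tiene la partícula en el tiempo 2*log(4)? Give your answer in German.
Um dies zu lösen, müssen wir 1 Ableitung unserer Gleichung für die Geschwindigkeit v(t) = 9·exp(t/2)/2 nehmen. Durch Ableiten von der Geschwindigkeit erhalten wir die Beschleunigung: a(t) = 9·exp(t/2)/4. Mit a(t) = 9·exp(t/2)/4 und Einsetzen von t = 2*log(4), finden wir a = 9.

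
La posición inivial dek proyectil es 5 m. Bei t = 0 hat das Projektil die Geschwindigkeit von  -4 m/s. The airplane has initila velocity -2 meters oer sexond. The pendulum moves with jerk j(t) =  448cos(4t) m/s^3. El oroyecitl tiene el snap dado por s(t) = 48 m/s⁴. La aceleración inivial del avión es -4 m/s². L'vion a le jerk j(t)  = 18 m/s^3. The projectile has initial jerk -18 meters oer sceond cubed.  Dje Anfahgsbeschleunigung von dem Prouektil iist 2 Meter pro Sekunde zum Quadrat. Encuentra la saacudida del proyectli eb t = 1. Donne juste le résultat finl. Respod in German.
j(1) = 30.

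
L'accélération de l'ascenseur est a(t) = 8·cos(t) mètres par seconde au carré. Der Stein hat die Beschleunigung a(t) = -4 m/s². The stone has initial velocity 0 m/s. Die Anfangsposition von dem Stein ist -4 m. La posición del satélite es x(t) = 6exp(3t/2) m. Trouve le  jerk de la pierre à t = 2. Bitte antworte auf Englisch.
We must differentiate our acceleration equation a(t) = -4 1 time. Taking d/dt of a(t), we find j(t) = 0. We have jerk j(t) = 0. Substituting t = 2: j(2) = 0.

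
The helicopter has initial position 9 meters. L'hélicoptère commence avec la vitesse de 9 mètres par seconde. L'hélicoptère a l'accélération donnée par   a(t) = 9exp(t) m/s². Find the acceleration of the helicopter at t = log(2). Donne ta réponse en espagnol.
Usando a(t) = 9·exp(t) y sustituyendo t = log(2), encontramos a = 18.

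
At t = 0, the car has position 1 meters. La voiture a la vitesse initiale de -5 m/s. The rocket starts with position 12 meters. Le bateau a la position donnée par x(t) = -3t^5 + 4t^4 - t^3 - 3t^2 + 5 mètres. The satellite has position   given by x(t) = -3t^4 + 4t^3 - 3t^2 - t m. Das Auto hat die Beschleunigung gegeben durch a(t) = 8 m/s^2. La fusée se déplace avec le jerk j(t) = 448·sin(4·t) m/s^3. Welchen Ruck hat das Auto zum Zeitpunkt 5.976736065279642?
Wir müssen unsere Gleichung für die Beschleunigung a(t) = 8 1-mal ableiten. Durch Ableiten von der Beschleunigung erhalten wir den Ruck: j(t) = 0. Mit j(t) = 0 und Einsetzen von t = 5.976736065279642, finden wir j = 0.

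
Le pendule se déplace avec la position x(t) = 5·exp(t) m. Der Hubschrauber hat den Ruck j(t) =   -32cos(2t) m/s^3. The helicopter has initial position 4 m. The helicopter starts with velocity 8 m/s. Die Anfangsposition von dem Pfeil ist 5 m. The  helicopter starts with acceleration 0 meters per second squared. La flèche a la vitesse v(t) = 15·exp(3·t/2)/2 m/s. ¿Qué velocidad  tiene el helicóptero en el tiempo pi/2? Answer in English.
To find the answer, we compute 2 integrals of j(t) = -32·cos(2·t). Taking ∫j(t)dt and applying a(0) = 0, we find a(t) = -16·sin(2·t). Integrating acceleration and using the initial condition v(0) = 8, we get v(t) = 8·cos(2·t). We have velocity v(t) = 8·cos(2·t). Substituting t = pi/2: v(pi/2) = -8.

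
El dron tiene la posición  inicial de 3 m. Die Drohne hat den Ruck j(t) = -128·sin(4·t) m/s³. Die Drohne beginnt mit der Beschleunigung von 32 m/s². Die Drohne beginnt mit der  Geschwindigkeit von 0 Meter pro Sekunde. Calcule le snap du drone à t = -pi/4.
Pour résoudre ceci, nous devons prendre 1 dérivée de notre équation du jerk j(t) = -128·sin(4·t). La dérivée du jerk donne le snap: s(t) = -512·cos(4·t). Nous avons le snap s(t) = -512·cos(4·t). En substituant t = -pi/4: s(-pi/4) = 512.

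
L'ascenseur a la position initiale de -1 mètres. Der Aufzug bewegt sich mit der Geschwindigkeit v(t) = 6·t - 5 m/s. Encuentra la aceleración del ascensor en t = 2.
Para resolver esto, necesitamos tomar 1 derivada de nuestra ecuación de la velocidad v(t) = 6·t - 5. Tomando d/dt de v(t), encontramos a(t) = 6. Tenemos la aceleración a(t) = 6. Sustituyendo t = 2: a(2) = 6.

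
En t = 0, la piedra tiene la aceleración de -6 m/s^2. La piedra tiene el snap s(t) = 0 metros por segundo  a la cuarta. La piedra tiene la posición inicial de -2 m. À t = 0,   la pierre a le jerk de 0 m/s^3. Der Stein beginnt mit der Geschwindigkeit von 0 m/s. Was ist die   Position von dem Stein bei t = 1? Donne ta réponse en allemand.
Um dies zu lösen, müssen wir 4 Integrale unserer Gleichung für den Snap s(t) = 0 finden. Die Stammfunktion von dem Snap ist der Ruck. Mit j(0) = 0 erhalten wir j(t) = 0. Die Stammfunktion von dem Ruck ist die Beschleunigung. Mit a(0) = -6 erhalten wir a(t) = -6. Mit ∫a(t)dt und Anwendung von v(0) = 0, finden wir v(t) = -6·t. Mit ∫v(t)dt und Anwendung von x(0) = -2, finden wir x(t) = -3·t^2 - 2. Mit x(t) = -3·t^2 - 2 und Einsetzen von t = 1, finden wir x = -5.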